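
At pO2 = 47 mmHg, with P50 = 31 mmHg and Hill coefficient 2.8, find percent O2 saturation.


Y = pO2^n / (P50^n + pO2^n)
Y = 47^2.8 / (31^2.8 + 47^2.8)
Y = 76.23%

76.23%


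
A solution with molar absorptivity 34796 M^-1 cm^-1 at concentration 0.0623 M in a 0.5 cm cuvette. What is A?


A = epsilon * c * l
A = 34796 * 0.0623 * 0.5
A = 1083.8954

1083.8954


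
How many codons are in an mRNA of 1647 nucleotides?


codons = nucleotides / 3
codons = 1647 / 3 = 549

549


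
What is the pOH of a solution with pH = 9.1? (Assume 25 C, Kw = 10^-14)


pOH = 14 - pH
pOH = 14 - 9.1
pOH = 4.9

4.9


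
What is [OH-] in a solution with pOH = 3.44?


[OH-] = 10^(-pOH)
[OH-] = 10^(-3.44)
[OH-] = 3.631e-04 M

3.631e-04 M


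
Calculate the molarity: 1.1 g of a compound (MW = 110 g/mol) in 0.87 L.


C = (mass / MW) / volume
C = (1.1 / 110) / 0.87
C = 0.0115 M

0.0115 M


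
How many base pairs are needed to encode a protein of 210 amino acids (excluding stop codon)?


Each amino acid = 1 codon = 3 bp
bp = 210 * 3 = 630 bp

630 bp


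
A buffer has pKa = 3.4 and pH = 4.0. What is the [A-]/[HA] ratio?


[A-]/[HA] = 10^(pH - pKa)
= 10^(4.0 - 3.4)
= 3.9811

3.9811


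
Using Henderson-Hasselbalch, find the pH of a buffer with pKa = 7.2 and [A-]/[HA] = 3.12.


pH = pKa + log10([A-]/[HA])
pH = 7.2 + log10(3.12)
pH = 7.6942

7.6942


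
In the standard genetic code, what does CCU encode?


Standard genetic code lookup.
Codon CCU -> Pro

Pro


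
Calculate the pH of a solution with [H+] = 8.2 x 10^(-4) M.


pH = -log10([H+])
pH = -log10(8.2 x 10^(-4))
pH = 3.0862

3.0862


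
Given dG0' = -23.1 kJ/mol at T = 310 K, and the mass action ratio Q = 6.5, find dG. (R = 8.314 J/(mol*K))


dG = dG0' + RT * ln(Q) / 1000
dG = -23.1 + 8.314 * 310 * ln(6.5) / 1000
dG = -18.2757 kJ/mol

-18.2757 kJ/mol


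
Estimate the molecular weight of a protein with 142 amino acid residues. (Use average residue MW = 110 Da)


MW = n_residues * 110 Da
MW = 142 * 110
MW = 15620 Da

15620 Da


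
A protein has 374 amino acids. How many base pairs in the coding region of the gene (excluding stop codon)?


Each amino acid = 1 codon = 3 bp
bp = 374 * 3 = 1122 bp

1122 bp


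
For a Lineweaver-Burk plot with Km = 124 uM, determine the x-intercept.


x-intercept = -1/Km
= -1/124
= -0.0081 1/uM

-0.0081 1/uM


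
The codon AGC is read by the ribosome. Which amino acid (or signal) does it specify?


Standard genetic code lookup.
Codon AGC -> Ser

Ser


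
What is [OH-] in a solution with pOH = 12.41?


[OH-] = 10^(-pOH)
[OH-] = 10^(-12.41)
[OH-] = 3.890e-13 M

3.890e-13 M


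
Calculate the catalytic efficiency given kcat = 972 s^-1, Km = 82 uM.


Catalytic efficiency = kcat / Km
= 972 / 82
= 11.8537 uM^-1*s^-1

11.8537 uM^-1*s^-1


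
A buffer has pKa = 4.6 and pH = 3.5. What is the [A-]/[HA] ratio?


[A-]/[HA] = 10^(pH - pKa)
= 10^(3.5 - 4.6)
= 0.0794

0.0794


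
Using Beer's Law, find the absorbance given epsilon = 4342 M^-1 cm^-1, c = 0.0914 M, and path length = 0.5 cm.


A = epsilon * c * l
A = 4342 * 0.0914 * 0.5
A = 198.4294

198.4294


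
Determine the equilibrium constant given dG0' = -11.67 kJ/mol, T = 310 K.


Keq = exp(-dG0 * 1000 / (R * T))
Keq = exp(-(-11.67) * 1000 / (8.314 * 310))
Keq = 92.5662

92.5662


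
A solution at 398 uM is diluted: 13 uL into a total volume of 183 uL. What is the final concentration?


C2 = C1 * V1 / V2
C2 = 398 * 13 / 183
C2 = 28.2732 uM

28.2732 uM


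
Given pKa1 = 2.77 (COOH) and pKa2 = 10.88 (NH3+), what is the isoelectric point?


pI = (pKa1 + pKa2) / 2
pI = (2.77 + 10.88) / 2
pI = 6.825

6.825


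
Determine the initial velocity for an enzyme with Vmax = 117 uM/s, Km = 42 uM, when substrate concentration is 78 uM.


v = Vmax * [S] / (Km + [S])
v = 117 * 78 / (42 + 78)
v = 76.05 uM/s

76.05 uM/s


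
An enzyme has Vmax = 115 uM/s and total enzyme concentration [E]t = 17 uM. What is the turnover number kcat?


kcat = Vmax / [E]t
kcat = 115 / 17
kcat = 6.7647 s^-1

6.7647 s^-1


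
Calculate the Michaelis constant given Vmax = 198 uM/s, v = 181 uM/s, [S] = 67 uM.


Km = [S] * (Vmax - v) / v
Km = 67 * (198 - 181) / 181
Km = 6.2928 uM

6.2928 uM


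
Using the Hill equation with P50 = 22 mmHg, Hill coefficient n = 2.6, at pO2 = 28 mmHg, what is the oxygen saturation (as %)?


Y = pO2^n / (P50^n + pO2^n)
Y = 28^2.6 / (22^2.6 + 28^2.6)
Y = 65.18%

65.18%


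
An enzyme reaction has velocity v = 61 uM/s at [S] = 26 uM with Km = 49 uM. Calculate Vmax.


Vmax = v * (Km + [S]) / [S]
Vmax = 61 * (49 + 26) / 26
Vmax = 175.9615 uM/s

175.9615 uM/s


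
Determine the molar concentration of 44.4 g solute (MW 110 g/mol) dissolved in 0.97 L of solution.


C = (mass / MW) / volume
C = (44.4 / 110) / 0.97
C = 0.4161 M

0.4161 M


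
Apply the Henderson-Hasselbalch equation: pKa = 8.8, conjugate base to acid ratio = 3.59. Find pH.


pH = pKa + log10([A-]/[HA])
pH = 8.8 + log10(3.59)
pH = 9.3551

9.3551


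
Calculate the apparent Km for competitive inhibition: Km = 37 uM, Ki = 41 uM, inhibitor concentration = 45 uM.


Km_app = Km * (1 + [I]/Ki)
Km_app = 37 * (1 + 45/41)
Km_app = 77.6098 uM

77.6098 uM


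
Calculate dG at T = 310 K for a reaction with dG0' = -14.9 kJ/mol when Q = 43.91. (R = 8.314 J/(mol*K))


dG = dG0' + RT * ln(Q) / 1000
dG = -14.9 + 8.314 * 310 * ln(43.91) / 1000
dG = -5.1521 kJ/mol

-5.1521 kJ/mol


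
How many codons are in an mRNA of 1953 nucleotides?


codons = nucleotides / 3
codons = 1953 / 3 = 651

651


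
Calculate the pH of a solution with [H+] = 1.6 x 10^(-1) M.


pH = -log10([H+])
pH = -log10(1.6 x 10^(-1))
pH = 0.7959

0.7959


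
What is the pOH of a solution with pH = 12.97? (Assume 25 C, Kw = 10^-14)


pOH = 14 - pH
pOH = 14 - 12.97
pOH = 1.03

1.03


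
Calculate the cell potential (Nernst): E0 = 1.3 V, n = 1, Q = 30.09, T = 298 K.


E = E0 - (RT/nF) * ln(Q)
E = 1.3 - (8.314 * 298 / (1 * 96485)) * ln(30.09)
E = 1.2126 V

1.2126 V


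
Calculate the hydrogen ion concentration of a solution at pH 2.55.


[H+] = 10^(-pH)
[H+] = 10^(-2.55)
[H+] = 0.0028 M

0.0028 M


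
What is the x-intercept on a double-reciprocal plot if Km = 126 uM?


x-intercept = -1/Km
= -1/126
= -0.0079 1/uM

-0.0079 1/uM


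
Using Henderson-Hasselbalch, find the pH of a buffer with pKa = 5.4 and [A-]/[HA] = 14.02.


pH = pKa + log10([A-]/[HA])
pH = 5.4 + log10(14.02)
pH = 6.5467

6.5467


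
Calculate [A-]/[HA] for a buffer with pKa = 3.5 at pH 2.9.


[A-]/[HA] = 10^(pH - pKa)
= 10^(2.9 - 3.5)
= 0.2512

0.2512


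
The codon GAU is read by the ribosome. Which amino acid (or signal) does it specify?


Standard genetic code lookup.
Codon GAU -> Asp

Asp


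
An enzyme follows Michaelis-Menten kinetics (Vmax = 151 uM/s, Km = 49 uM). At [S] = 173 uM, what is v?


v = Vmax * [S] / (Km + [S])
v = 151 * 173 / (49 + 173)
v = 117.6712 uM/s

117.6712 uM/s


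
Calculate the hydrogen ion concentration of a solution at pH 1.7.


[H+] = 10^(-pH)
[H+] = 10^(-1.7)
[H+] = 0.02 M

0.02 M


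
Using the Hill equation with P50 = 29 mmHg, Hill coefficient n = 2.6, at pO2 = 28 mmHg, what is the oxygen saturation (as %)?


Y = pO2^n / (P50^n + pO2^n)
Y = 28^2.6 / (29^2.6 + 28^2.6)
Y = 47.72%

47.72%


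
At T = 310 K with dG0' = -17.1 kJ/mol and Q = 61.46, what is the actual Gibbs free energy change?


dG = dG0' + RT * ln(Q) / 1000
dG = -17.1 + 8.314 * 310 * ln(61.46) / 1000
dG = -6.4855 kJ/mol

-6.4855 kJ/mol


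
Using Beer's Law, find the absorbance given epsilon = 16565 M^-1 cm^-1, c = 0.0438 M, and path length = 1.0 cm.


A = epsilon * c * l
A = 16565 * 0.0438 * 1.0
A = 725.547

725.547


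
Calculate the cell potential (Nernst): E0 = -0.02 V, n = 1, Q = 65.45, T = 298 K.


E = E0 - (RT/nF) * ln(Q)
E = -0.02 - (8.314 * 298 / (1 * 96485)) * ln(65.45)
E = -0.1274 V

-0.1274 V


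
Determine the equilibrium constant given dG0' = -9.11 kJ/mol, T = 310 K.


Keq = exp(-dG0 * 1000 / (R * T))
Keq = exp(-(-9.11) * 1000 / (8.314 * 310))
Keq = 34.2831

34.2831


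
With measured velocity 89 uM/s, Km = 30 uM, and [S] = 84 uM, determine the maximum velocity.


Vmax = v * (Km + [S]) / [S]
Vmax = 89 * (30 + 84) / 84
Vmax = 120.7857 uM/s

120.7857 uM/s


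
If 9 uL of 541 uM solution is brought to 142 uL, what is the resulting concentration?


C2 = C1 * V1 / V2
C2 = 541 * 9 / 142
C2 = 34.2887 uM

34.2887 uM


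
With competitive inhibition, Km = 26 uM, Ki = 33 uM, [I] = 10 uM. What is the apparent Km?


Km_app = Km * (1 + [I]/Ki)
Km_app = 26 * (1 + 10/33)
Km_app = 33.8788 uM

33.8788 uM


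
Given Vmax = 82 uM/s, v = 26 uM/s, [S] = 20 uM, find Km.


Km = [S] * (Vmax - v) / v
Km = 20 * (82 - 26) / 26
Km = 43.0769 uM

43.0769 uM


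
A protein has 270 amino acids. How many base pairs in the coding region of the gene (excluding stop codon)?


Each amino acid = 1 codon = 3 bp
bp = 270 * 3 = 810 bp

810 bp


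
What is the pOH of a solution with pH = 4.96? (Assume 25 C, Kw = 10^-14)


pOH = 14 - pH
pOH = 14 - 4.96
pOH = 9.04

9.04


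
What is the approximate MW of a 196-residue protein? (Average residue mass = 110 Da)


MW = n_residues * 110 Da
MW = 196 * 110
MW = 21560 Da

21560 Da


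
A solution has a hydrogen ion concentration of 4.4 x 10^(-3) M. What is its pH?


pH = -log10([H+])
pH = -log10(4.4 x 10^(-3))
pH = 2.3565

2.3565


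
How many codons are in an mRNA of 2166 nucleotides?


codons = nucleotides / 3
codons = 2166 / 3 = 722

722


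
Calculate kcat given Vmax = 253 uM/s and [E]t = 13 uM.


kcat = Vmax / [E]t
kcat = 253 / 13
kcat = 19.4615 s^-1

19.4615 s^-1


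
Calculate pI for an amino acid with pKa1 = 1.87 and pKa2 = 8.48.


pI = (pKa1 + pKa2) / 2
pI = (1.87 + 8.48) / 2
pI = 5.175

5.175


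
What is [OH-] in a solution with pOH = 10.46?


[OH-] = 10^(-pOH)
[OH-] = 10^(-10.46)
[OH-] = 3.467e-11 M

3.467e-11 M


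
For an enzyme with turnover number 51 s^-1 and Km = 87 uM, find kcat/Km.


Catalytic efficiency = kcat / Km
= 51 / 87
= 0.5862 uM^-1*s^-1

0.5862 uM^-1*s^-1


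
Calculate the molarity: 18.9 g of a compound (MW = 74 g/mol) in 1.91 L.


C = (mass / MW) / volume
C = (18.9 / 74) / 1.91
C = 0.1337 M

0.1337 M


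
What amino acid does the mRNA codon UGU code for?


Standard genetic code lookup.
Codon UGU -> Cys

Cys


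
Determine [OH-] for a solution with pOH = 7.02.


[OH-] = 10^(-pOH)
[OH-] = 10^(-7.02)
[OH-] = 9.550e-08 M

9.550e-08 M


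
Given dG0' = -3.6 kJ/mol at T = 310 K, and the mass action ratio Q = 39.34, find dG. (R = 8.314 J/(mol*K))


dG = dG0' + RT * ln(Q) / 1000
dG = -3.6 + 8.314 * 310 * ln(39.34) / 1000
dG = 5.8646 kJ/mol

5.8646 kJ/mol


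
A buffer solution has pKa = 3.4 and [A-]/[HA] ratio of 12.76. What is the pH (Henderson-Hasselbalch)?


pH = pKa + log10([A-]/[HA])
pH = 3.4 + log10(12.76)
pH = 4.5059

4.5059


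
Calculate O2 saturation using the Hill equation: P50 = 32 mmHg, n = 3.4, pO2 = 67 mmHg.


Y = pO2^n / (P50^n + pO2^n)
Y = 67^3.4 / (32^3.4 + 67^3.4)
Y = 92.5%

92.5%


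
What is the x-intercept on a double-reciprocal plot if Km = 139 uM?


x-intercept = -1/Km
= -1/139
= -0.0072 1/uM

-0.0072 1/uM


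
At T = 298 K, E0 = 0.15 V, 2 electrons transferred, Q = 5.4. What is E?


E = E0 - (RT/nF) * ln(Q)
E = 0.15 - (8.314 * 298 / (2 * 96485)) * ln(5.4)
E = 0.1283 V

0.1283 V


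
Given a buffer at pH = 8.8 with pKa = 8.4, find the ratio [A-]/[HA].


[A-]/[HA] = 10^(pH - pKa)
= 10^(8.8 - 8.4)
= 2.5119

2.5119


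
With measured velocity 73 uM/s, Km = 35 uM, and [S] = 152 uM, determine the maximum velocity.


Vmax = v * (Km + [S]) / [S]
Vmax = 73 * (35 + 152) / 152
Vmax = 89.8092 uM/s

89.8092 uM/s


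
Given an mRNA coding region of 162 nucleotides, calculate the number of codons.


codons = nucleotides / 3
codons = 162 / 3 = 54

54


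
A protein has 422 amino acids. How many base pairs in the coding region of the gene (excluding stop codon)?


Each amino acid = 1 codon = 3 bp
bp = 422 * 3 = 1266 bp

1266 bp


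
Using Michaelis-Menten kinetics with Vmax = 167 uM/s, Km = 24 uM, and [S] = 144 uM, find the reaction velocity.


v = Vmax * [S] / (Km + [S])
v = 167 * 144 / (24 + 144)
v = 143.1429 uM/s

143.1429 uM/s


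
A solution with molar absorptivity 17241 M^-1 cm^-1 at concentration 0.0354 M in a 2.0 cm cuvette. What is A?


A = epsilon * c * l
A = 17241 * 0.0354 * 2.0
A = 1220.6628

1220.6628


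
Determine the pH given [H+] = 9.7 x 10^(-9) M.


pH = -log10([H+])
pH = -log10(9.7 x 10^(-9))
pH = 8.0132

8.0132


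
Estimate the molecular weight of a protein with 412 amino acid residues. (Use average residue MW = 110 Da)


MW = n_residues * 110 Da
MW = 412 * 110
MW = 45320 Da

45320 Da


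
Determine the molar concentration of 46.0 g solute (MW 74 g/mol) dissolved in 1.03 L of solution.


C = (mass / MW) / volume
C = (46.0 / 74) / 1.03
C = 0.6035 M

0.6035 M


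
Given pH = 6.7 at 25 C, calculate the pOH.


pOH = 14 - pH
pOH = 14 - 6.7
pOH = 7.3

7.3


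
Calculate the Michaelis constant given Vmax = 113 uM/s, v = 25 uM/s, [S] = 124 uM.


Km = [S] * (Vmax - v) / v
Km = 124 * (113 - 25) / 25
Km = 436.48 uM

436.48 uM


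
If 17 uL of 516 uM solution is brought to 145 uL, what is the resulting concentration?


C2 = C1 * V1 / V2
C2 = 516 * 17 / 145
C2 = 60.4966 uM

60.4966 uM


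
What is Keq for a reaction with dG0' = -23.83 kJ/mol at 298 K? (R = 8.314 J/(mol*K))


Keq = exp(-dG0 * 1000 / (R * T))
Keq = exp(-(-23.83) * 1000 / (8.314 * 298))
Keq = 15037.2778

15037.2778


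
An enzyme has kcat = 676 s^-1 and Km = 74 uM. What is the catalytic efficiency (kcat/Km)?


Catalytic efficiency = kcat / Km
= 676 / 74
= 9.1351 uM^-1*s^-1

9.1351 uM^-1*s^-1


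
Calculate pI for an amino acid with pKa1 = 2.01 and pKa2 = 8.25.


pI = (pKa1 + pKa2) / 2
pI = (2.01 + 8.25) / 2
pI = 5.13

5.13


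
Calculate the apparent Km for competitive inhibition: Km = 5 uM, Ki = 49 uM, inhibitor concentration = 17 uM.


Km_app = Km * (1 + [I]/Ki)
Km_app = 5 * (1 + 17/49)
Km_app = 6.7347 uM

6.7347 uM


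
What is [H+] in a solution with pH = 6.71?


[H+] = 10^(-pH)
[H+] = 10^(-6.71)
[H+] = 1.950e-07 M

1.950e-07 M


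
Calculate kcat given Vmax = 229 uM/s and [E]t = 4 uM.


kcat = Vmax / [E]t
kcat = 229 / 4
kcat = 57.25 s^-1

57.25 s^-1


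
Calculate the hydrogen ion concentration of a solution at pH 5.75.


[H+] = 10^(-pH)
[H+] = 10^(-5.75)
[H+] = 1.778e-06 M

1.778e-06 M


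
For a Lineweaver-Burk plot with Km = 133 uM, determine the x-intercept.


x-intercept = -1/Km
= -1/133
= -0.0075 1/uM

-0.0075 1/uM


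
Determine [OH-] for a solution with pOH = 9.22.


[OH-] = 10^(-pOH)
[OH-] = 10^(-9.22)
[OH-] = 6.026e-10 M

6.026e-10 M


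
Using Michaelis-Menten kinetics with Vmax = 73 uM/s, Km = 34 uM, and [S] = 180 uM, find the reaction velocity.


v = Vmax * [S] / (Km + [S])
v = 73 * 180 / (34 + 180)
v = 61.4019 uM/s

61.4019 uM/s


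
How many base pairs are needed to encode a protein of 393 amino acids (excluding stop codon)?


Each amino acid = 1 codon = 3 bp
bp = 393 * 3 = 1179 bp

1179 bp


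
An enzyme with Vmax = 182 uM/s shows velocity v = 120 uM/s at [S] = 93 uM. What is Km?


Km = [S] * (Vmax - v) / v
Km = 93 * (182 - 120) / 120
Km = 48.05 uM

48.05 uM


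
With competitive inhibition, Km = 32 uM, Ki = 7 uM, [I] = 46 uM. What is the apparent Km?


Km_app = Km * (1 + [I]/Ki)
Km_app = 32 * (1 + 46/7)
Km_app = 242.2857 uM

242.2857 uM


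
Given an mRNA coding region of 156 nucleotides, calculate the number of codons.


codons = nucleotides / 3
codons = 156 / 3 = 52

52


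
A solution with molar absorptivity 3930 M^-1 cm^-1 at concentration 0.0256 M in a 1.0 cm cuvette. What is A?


A = epsilon * c * l
A = 3930 * 0.0256 * 1.0
A = 100.608

100.608


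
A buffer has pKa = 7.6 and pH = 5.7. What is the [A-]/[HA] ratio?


[A-]/[HA] = 10^(pH - pKa)
= 10^(5.7 - 7.6)
= 0.0126

0.0126


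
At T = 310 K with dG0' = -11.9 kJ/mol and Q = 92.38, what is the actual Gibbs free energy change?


dG = dG0' + RT * ln(Q) / 1000
dG = -11.9 + 8.314 * 310 * ln(92.38) / 1000
dG = -0.2352 kJ/mol

-0.2352 kJ/mol


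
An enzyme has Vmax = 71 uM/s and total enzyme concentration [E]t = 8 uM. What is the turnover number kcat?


kcat = Vmax / [E]t
kcat = 71 / 8
kcat = 8.875 s^-1

8.875 s^-1


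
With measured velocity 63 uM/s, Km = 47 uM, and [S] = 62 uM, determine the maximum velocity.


Vmax = v * (Km + [S]) / [S]
Vmax = 63 * (47 + 62) / 62
Vmax = 110.7581 uM/s

110.7581 uM/s


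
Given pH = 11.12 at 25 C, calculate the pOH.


pOH = 14 - pH
pOH = 14 - 11.12
pOH = 2.88

2.88


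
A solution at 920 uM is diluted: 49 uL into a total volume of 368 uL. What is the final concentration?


C2 = C1 * V1 / V2
C2 = 920 * 49 / 368
C2 = 122.5 uM

122.5 uM


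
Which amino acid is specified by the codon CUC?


Standard genetic code lookup.
Codon CUC -> Leu

Leu


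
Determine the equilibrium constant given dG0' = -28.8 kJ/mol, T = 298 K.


Keq = exp(-dG0 * 1000 / (R * T))
Keq = exp(-(-28.8) * 1000 / (8.314 * 298))
Keq = 111779.5352

111779.5352


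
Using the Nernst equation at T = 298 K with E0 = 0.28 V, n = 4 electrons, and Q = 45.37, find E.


E = E0 - (RT/nF) * ln(Q)
E = 0.28 - (8.314 * 298 / (4 * 96485)) * ln(45.37)
E = 0.2555 V

0.2555 V


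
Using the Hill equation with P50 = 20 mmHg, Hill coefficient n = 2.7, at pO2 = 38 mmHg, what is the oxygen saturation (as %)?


Y = pO2^n / (P50^n + pO2^n)
Y = 38^2.7 / (20^2.7 + 38^2.7)
Y = 84.98%

84.98%


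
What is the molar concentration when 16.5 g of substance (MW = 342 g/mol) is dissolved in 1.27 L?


C = (mass / MW) / volume
C = (16.5 / 342) / 1.27
C = 0.038 M

0.038 M


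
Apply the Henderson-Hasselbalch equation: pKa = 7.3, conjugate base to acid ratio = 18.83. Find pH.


pH = pKa + log10([A-]/[HA])
pH = 7.3 + log10(18.83)
pH = 8.5749

8.5749


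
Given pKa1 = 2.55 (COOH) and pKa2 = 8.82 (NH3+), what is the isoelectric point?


pI = (pKa1 + pKa2) / 2
pI = (2.55 + 8.82) / 2
pI = 5.685

5.685


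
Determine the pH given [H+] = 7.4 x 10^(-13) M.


pH = -log10([H+])
pH = -log10(7.4 x 10^(-13))
pH = 12.1308

12.1308


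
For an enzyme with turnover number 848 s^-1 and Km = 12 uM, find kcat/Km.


Catalytic efficiency = kcat / Km
= 848 / 12
= 70.6667 uM^-1*s^-1

70.6667 uM^-1*s^-1


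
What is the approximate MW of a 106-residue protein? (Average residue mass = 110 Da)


MW = n_residues * 110 Da
MW = 106 * 110
MW = 11660 Da

11660 Da


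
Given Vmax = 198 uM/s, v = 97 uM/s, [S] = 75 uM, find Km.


Km = [S] * (Vmax - v) / v
Km = 75 * (198 - 97) / 97
Km = 78.0928 uM

78.0928 uM


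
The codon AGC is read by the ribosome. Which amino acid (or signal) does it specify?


Standard genetic code lookup.
Codon AGC -> Ser

Ser


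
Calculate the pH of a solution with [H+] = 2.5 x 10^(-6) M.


pH = -log10([H+])
pH = -log10(2.5 x 10^(-6))
pH = 5.6021

5.6021


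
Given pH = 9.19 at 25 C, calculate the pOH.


pOH = 14 - pH
pOH = 14 - 9.19
pOH = 4.81

4.81


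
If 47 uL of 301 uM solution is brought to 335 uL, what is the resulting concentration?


C2 = C1 * V1 / V2
C2 = 301 * 47 / 335
C2 = 42.2299 uM

42.2299 uM


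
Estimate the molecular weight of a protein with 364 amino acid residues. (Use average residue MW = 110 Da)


MW = n_residues * 110 Da
MW = 364 * 110
MW = 40040 Da

40040 Da


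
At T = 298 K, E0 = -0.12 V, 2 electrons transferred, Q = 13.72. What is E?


E = E0 - (RT/nF) * ln(Q)
E = -0.12 - (8.314 * 298 / (2 * 96485)) * ln(13.72)
E = -0.1536 V

-0.1536 V


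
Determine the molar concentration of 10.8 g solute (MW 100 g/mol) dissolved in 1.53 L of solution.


C = (mass / MW) / volume
C = (10.8 / 100) / 1.53
C = 0.0706 M

0.0706 M


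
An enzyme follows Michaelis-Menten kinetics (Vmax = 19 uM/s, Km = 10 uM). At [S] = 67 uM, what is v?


v = Vmax * [S] / (Km + [S])
v = 19 * 67 / (10 + 67)
v = 16.5325 uM/s

16.5325 uM/s


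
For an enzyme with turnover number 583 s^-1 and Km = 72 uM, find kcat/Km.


Catalytic efficiency = kcat / Km
= 583 / 72
= 8.0972 uM^-1*s^-1

8.0972 uM^-1*s^-1


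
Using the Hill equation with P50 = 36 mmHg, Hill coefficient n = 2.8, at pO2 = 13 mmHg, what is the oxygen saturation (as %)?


Y = pO2^n / (P50^n + pO2^n)
Y = 13^2.8 / (36^2.8 + 13^2.8)
Y = 5.46%

5.46%


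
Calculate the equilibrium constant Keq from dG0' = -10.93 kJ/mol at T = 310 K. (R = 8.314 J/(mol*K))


Keq = exp(-dG0 * 1000 / (R * T))
Keq = exp(-(-10.93) * 1000 / (8.314 * 310))
Keq = 69.4638

69.4638


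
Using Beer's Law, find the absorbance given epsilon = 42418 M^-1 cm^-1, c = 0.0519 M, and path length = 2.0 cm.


A = epsilon * c * l
A = 42418 * 0.0519 * 2.0
A = 4402.9884

4402.9884


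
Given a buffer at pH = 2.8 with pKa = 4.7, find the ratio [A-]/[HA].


[A-]/[HA] = 10^(pH - pKa)
= 10^(2.8 - 4.7)
= 0.0126

0.0126


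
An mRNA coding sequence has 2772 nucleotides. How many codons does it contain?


codons = nucleotides / 3
codons = 2772 / 3 = 924

924


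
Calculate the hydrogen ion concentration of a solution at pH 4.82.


[H+] = 10^(-pH)
[H+] = 10^(-4.82)
[H+] = 1.514e-05 M

1.514e-05 M


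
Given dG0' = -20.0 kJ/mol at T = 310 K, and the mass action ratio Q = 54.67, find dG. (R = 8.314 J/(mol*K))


dG = dG0' + RT * ln(Q) / 1000
dG = -20.0 + 8.314 * 310 * ln(54.67) / 1000
dG = -9.6873 kJ/mol

-9.6873 kJ/mol


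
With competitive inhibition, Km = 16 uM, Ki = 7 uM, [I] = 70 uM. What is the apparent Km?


Km_app = Km * (1 + [I]/Ki)
Km_app = 16 * (1 + 70/7)
Km_app = 176.0 uM

176.0 uM


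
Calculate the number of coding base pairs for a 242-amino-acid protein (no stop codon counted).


Each amino acid = 1 codon = 3 bp
bp = 242 * 3 = 726 bp

726 bp


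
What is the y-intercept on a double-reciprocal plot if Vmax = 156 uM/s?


y-intercept = 1/Vmax
= 1/156
= 0.0064 s/uM

0.0064 s/uM


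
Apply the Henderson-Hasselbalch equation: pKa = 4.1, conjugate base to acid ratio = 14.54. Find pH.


pH = pKa + log10([A-]/[HA])
pH = 4.1 + log10(14.54)
pH = 5.2626

5.2626


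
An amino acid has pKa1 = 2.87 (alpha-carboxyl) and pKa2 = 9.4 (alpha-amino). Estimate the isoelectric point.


pI = (pKa1 + pKa2) / 2
pI = (2.87 + 9.4) / 2
pI = 6.135

6.135


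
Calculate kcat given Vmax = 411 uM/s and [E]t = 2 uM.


kcat = Vmax / [E]t
kcat = 411 / 2
kcat = 205.5 s^-1

205.5 s^-1


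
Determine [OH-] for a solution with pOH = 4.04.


[OH-] = 10^(-pOH)
[OH-] = 10^(-4.04)
[OH-] = 9.120e-05 M

9.120e-05 M


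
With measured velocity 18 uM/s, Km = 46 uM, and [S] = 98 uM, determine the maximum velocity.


Vmax = v * (Km + [S]) / [S]
Vmax = 18 * (46 + 98) / 98
Vmax = 26.449 uM/s

26.449 uM/s


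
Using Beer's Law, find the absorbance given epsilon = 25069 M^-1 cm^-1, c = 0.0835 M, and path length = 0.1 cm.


A = epsilon * c * l
A = 25069 * 0.0835 * 0.1
A = 209.3262

209.3262


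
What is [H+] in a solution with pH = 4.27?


[H+] = 10^(-pH)
[H+] = 10^(-4.27)
[H+] = 5.370e-05 M

5.370e-05 M


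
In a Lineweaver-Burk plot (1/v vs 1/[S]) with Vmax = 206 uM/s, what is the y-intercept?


y-intercept = 1/Vmax
= 1/206
= 0.0049 s/uM

0.0049 s/uM


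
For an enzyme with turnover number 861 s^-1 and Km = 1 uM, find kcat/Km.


Catalytic efficiency = kcat / Km
= 861 / 1
= 861.0 uM^-1*s^-1

861.0 uM^-1*s^-1


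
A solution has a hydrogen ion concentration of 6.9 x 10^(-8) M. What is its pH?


pH = -log10([H+])
pH = -log10(6.9 x 10^(-8))
pH = 7.1612

7.1612


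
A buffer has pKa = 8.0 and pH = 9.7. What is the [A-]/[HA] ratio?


[A-]/[HA] = 10^(pH - pKa)
= 10^(9.7 - 8.0)
= 50.1187

50.1187


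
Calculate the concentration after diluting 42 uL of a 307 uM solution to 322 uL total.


C2 = C1 * V1 / V2
C2 = 307 * 42 / 322
C2 = 40.0435 uM

40.0435 uM


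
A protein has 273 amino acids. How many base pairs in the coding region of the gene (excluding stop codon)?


Each amino acid = 1 codon = 3 bp
bp = 273 * 3 = 819 bp

819 bp


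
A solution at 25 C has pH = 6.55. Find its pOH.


pOH = 14 - pH
pOH = 14 - 6.55
pOH = 7.45

7.45


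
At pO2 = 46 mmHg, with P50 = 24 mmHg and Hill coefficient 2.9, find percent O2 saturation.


Y = pO2^n / (P50^n + pO2^n)
Y = 46^2.9 / (24^2.9 + 46^2.9)
Y = 86.84%

86.84%


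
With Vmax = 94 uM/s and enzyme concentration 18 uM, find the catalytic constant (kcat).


kcat = Vmax / [E]t
kcat = 94 / 18
kcat = 5.2222 s^-1

5.2222 s^-1


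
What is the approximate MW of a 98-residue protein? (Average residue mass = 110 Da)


MW = n_residues * 110 Da
MW = 98 * 110
MW = 10780 Da

10780 Da


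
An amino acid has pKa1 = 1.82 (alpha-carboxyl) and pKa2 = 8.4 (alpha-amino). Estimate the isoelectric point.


pI = (pKa1 + pKa2) / 2
pI = (1.82 + 8.4) / 2
pI = 5.11

5.11


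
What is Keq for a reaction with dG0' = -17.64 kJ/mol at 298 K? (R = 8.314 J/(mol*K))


Keq = exp(-dG0 * 1000 / (R * T))
Keq = exp(-(-17.64) * 1000 / (8.314 * 298))
Keq = 1236.2944

1236.2944


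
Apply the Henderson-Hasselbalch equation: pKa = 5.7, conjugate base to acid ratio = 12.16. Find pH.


pH = pKa + log10([A-]/[HA])
pH = 5.7 + log10(12.16)
pH = 6.7849

6.7849


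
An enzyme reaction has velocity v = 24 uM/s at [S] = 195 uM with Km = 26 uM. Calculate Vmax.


Vmax = v * (Km + [S]) / [S]
Vmax = 24 * (26 + 195) / 195
Vmax = 27.2 uM/s

27.2 uM/s


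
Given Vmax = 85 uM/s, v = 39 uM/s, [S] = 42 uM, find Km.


Km = [S] * (Vmax - v) / v
Km = 42 * (85 - 39) / 39
Km = 49.5385 uM

49.5385 uM


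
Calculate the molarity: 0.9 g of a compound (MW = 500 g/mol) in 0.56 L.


C = (mass / MW) / volume
C = (0.9 / 500) / 0.56
C = 0.0032 M

0.0032 M


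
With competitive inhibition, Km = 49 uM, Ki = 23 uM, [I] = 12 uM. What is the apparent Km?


Km_app = Km * (1 + [I]/Ki)
Km_app = 49 * (1 + 12/23)
Km_app = 74.5652 uM

74.5652 uM


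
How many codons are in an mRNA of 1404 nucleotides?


codons = nucleotides / 3
codons = 1404 / 3 = 468

468


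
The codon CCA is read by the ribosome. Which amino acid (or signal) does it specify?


Standard genetic code lookup.
Codon CCA -> Pro

Pro


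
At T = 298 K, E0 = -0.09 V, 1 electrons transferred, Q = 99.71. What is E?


E = E0 - (RT/nF) * ln(Q)
E = -0.09 - (8.314 * 298 / (1 * 96485)) * ln(99.71)
E = -0.2082 V

-0.2082 V


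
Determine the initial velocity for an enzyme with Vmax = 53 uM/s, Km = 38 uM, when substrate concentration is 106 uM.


v = Vmax * [S] / (Km + [S])
v = 53 * 106 / (38 + 106)
v = 39.0139 uM/s

39.0139 uM/s


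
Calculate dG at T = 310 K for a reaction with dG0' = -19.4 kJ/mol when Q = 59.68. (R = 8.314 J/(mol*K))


dG = dG0' + RT * ln(Q) / 1000
dG = -19.4 + 8.314 * 310 * ln(59.68) / 1000
dG = -8.8613 kJ/mol

-8.8613 kJ/mol


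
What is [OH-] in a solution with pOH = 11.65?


[OH-] = 10^(-pOH)
[OH-] = 10^(-11.65)
[OH-] = 2.239e-12 M

2.239e-12 M


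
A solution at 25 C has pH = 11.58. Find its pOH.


pOH = 14 - pH
pOH = 14 - 11.58
pOH = 2.42

2.42


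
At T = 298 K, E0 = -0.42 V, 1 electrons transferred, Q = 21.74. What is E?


E = E0 - (RT/nF) * ln(Q)
E = -0.42 - (8.314 * 298 / (1 * 96485)) * ln(21.74)
E = -0.4991 V

-0.4991 V


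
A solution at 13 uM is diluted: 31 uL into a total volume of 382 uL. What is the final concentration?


C2 = C1 * V1 / V2
C2 = 13 * 31 / 382
C2 = 1.055 uM

1.055 uM


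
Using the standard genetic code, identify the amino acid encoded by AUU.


Standard genetic code lookup.
Codon AUU -> Ile

Ile


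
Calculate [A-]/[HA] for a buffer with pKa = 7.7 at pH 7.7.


[A-]/[HA] = 10^(pH - pKa)
= 10^(7.7 - 7.7)
= 1.0

1.0


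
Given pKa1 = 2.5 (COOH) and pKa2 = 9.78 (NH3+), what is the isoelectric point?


pI = (pKa1 + pKa2) / 2
pI = (2.5 + 9.78) / 2
pI = 6.14

6.14


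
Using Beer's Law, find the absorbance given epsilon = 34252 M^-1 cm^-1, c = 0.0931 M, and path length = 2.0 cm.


A = epsilon * c * l
A = 34252 * 0.0931 * 2.0
A = 6377.7224

6377.7224


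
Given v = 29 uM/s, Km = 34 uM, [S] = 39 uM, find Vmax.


Vmax = v * (Km + [S]) / [S]
Vmax = 29 * (34 + 39) / 39
Vmax = 54.2821 uM/s

54.2821 uM/s


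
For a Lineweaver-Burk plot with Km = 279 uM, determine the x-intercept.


x-intercept = -1/Km
= -1/279
= -0.0036 1/uM

-0.0036 1/uM


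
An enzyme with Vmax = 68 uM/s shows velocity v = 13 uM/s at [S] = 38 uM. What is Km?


Km = [S] * (Vmax - v) / v
Km = 38 * (68 - 13) / 13
Km = 160.7692 uM

160.7692 uM


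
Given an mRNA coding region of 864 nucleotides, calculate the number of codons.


codons = nucleotides / 3
codons = 864 / 3 = 288

288


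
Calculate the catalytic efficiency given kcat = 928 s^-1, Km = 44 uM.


Catalytic efficiency = kcat / Km
= 928 / 44
= 21.0909 uM^-1*s^-1

21.0909 uM^-1*s^-1


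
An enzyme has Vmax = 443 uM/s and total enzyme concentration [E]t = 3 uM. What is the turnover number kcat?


kcat = Vmax / [E]t
kcat = 443 / 3
kcat = 147.6667 s^-1

147.6667 s^-1


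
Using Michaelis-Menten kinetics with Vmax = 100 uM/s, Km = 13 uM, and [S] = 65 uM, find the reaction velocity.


v = Vmax * [S] / (Km + [S])
v = 100 * 65 / (13 + 65)
v = 83.3333 uM/s

83.3333 uM/s


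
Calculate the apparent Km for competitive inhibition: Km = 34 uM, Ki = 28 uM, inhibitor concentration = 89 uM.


Km_app = Km * (1 + [I]/Ki)
Km_app = 34 * (1 + 89/28)
Km_app = 142.0714 uM

142.0714 uM


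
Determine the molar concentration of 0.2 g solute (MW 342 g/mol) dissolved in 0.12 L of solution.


C = (mass / MW) / volume
C = (0.2 / 342) / 0.12
C = 0.0049 M

0.0049 M


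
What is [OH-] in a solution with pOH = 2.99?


[OH-] = 10^(-pOH)
[OH-] = 10^(-2.99)
[OH-] = 0.001 M

0.001 M


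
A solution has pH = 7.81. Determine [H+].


[H+] = 10^(-pH)
[H+] = 10^(-7.81)
[H+] = 1.549e-08 M

1.549e-08 M


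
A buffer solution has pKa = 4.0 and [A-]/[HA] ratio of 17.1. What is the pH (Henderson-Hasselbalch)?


pH = pKa + log10([A-]/[HA])
pH = 4.0 + log10(17.1)
pH = 5.233

5.233


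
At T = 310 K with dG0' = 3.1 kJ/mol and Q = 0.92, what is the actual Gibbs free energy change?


dG = dG0' + RT * ln(Q) / 1000
dG = 3.1 + 8.314 * 310 * ln(0.92) / 1000
dG = 2.8851 kJ/mol

2.8851 kJ/mol


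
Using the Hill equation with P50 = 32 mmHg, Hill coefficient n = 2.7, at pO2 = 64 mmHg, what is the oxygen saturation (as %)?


Y = pO2^n / (P50^n + pO2^n)
Y = 64^2.7 / (32^2.7 + 64^2.7)
Y = 86.66%

86.66%


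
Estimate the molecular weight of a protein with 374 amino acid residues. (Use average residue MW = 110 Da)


MW = n_residues * 110 Da
MW = 374 * 110
MW = 41140 Da

41140 Da


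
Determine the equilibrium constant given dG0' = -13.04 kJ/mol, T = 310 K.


Keq = exp(-dG0 * 1000 / (R * T))
Keq = exp(-(-13.04) * 1000 / (8.314 * 310))
Keq = 157.5086

157.5086


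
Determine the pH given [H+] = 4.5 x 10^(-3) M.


pH = -log10([H+])
pH = -log10(4.5 x 10^(-3))
pH = 2.3468

2.3468


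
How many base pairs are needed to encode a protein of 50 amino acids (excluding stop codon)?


Each amino acid = 1 codon = 3 bp
bp = 50 * 3 = 150 bp

150 bp


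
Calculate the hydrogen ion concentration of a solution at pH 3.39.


[H+] = 10^(-pH)
[H+] = 10^(-3.39)
[H+] = 4.074e-04 M

4.074e-04 M


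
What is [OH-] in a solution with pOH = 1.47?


[OH-] = 10^(-pOH)
[OH-] = 10^(-1.47)
[OH-] = 0.0339 M

0.0339 M


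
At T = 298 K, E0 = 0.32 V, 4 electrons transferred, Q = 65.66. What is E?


E = E0 - (RT/nF) * ln(Q)
E = 0.32 - (8.314 * 298 / (4 * 96485)) * ln(65.66)
E = 0.2931 V

0.2931 V


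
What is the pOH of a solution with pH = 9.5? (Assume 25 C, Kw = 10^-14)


pOH = 14 - pH
pOH = 14 - 9.5
pOH = 4.5

4.5


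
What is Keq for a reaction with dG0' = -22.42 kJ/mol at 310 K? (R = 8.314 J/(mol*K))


Keq = exp(-dG0 * 1000 / (R * T))
Keq = exp(-(-22.42) * 1000 / (8.314 * 310))
Keq = 5996.2593

5996.2593


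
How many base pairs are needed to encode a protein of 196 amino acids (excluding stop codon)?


Each amino acid = 1 codon = 3 bp
bp = 196 * 3 = 588 bp

588 bp


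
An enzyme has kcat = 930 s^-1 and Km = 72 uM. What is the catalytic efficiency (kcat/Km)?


Catalytic efficiency = kcat / Km
= 930 / 72
= 12.9167 uM^-1*s^-1

12.9167 uM^-1*s^-1


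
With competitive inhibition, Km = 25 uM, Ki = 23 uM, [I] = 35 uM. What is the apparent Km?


Km_app = Km * (1 + [I]/Ki)
Km_app = 25 * (1 + 35/23)
Km_app = 63.0435 uM

63.0435 uM


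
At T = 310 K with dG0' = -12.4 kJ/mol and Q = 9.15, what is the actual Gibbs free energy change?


dG = dG0' + RT * ln(Q) / 1000
dG = -12.4 + 8.314 * 310 * ln(9.15) / 1000
dG = -6.6944 kJ/mol

-6.6944 kJ/mol


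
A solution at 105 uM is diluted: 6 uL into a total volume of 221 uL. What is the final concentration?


C2 = C1 * V1 / V2
C2 = 105 * 6 / 221
C2 = 2.8507 uM

2.8507 uM


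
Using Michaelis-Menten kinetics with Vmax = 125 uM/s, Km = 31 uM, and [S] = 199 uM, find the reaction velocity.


v = Vmax * [S] / (Km + [S])
v = 125 * 199 / (31 + 199)
v = 108.1522 uM/s

108.1522 uM/s


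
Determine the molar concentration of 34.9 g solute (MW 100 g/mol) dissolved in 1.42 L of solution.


C = (mass / MW) / volume
C = (34.9 / 100) / 1.42
C = 0.2458 M

0.2458 M


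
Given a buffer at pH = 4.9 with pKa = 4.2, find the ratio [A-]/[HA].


[A-]/[HA] = 10^(pH - pKa)
= 10^(4.9 - 4.2)
= 5.0119

5.0119


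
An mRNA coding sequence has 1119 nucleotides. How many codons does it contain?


codons = nucleotides / 3
codons = 1119 / 3 = 373

373


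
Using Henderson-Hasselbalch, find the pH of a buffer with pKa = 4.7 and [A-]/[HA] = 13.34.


pH = pKa + log10([A-]/[HA])
pH = 4.7 + log10(13.34)
pH = 5.8252

5.8252


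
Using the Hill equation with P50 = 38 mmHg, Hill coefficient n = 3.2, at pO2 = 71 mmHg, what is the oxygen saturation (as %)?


Y = pO2^n / (P50^n + pO2^n)
Y = 71^3.2 / (38^3.2 + 71^3.2)
Y = 88.08%

88.08%


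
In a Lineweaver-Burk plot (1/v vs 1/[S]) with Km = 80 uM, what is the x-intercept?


x-intercept = -1/Km
= -1/80
= -0.0125 1/uM

-0.0125 1/uM


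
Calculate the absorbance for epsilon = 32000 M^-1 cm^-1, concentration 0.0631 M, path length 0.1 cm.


A = epsilon * c * l
A = 32000 * 0.0631 * 0.1
A = 201.92

201.92


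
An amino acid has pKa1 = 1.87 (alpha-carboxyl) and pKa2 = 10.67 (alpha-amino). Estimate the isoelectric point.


pI = (pKa1 + pKa2) / 2
pI = (1.87 + 10.67) / 2
pI = 6.27

6.27


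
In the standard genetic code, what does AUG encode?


Standard genetic code lookup.
Codon AUG -> Met (start)

Met (start)


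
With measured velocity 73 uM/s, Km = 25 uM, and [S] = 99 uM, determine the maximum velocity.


Vmax = v * (Km + [S]) / [S]
Vmax = 73 * (25 + 99) / 99
Vmax = 91.4343 uM/s

91.4343 uM/s


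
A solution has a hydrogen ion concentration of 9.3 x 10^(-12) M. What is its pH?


pH = -log10([H+])
pH = -log10(9.3 x 10^(-12))
pH = 11.0315

11.0315


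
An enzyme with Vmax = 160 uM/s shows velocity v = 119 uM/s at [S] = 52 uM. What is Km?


Km = [S] * (Vmax - v) / v
Km = 52 * (160 - 119) / 119
Km = 17.916 uM

17.916 uM


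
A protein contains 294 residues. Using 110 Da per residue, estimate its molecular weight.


MW = n_residues * 110 Da
MW = 294 * 110
MW = 32340 Da

32340 Da


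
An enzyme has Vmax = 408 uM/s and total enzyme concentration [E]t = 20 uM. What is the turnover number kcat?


kcat = Vmax / [E]t
kcat = 408 / 20
kcat = 20.4 s^-1

20.4 s^-1


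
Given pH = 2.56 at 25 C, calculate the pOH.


pOH = 14 - pH
pOH = 14 - 2.56
pOH = 11.44

11.44


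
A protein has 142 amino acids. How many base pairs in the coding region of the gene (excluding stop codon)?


Each amino acid = 1 codon = 3 bp
bp = 142 * 3 = 426 bp

426 bp


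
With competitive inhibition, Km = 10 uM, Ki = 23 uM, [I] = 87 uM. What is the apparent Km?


Km_app = Km * (1 + [I]/Ki)
Km_app = 10 * (1 + 87/23)
Km_app = 47.8261 uM

47.8261 uM


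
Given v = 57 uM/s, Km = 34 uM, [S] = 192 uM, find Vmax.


Vmax = v * (Km + [S]) / [S]
Vmax = 57 * (34 + 192) / 192
Vmax = 67.0938 uM/s

67.0938 uM/s


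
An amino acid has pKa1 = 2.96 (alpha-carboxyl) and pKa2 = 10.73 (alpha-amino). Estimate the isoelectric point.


pI = (pKa1 + pKa2) / 2
pI = (2.96 + 10.73) / 2
pI = 6.845

6.845


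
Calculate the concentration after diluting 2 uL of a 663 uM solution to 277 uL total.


C2 = C1 * V1 / V2
C2 = 663 * 2 / 277
C2 = 4.787 uM

4.787 uM


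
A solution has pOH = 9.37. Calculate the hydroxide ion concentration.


[OH-] = 10^(-pOH)
[OH-] = 10^(-9.37)
[OH-] = 4.266e-10 M

4.266e-10 M


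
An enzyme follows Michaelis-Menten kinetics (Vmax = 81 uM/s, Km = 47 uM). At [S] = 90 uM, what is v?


v = Vmax * [S] / (Km + [S])
v = 81 * 90 / (47 + 90)
v = 53.2117 uM/s

53.2117 uM/s


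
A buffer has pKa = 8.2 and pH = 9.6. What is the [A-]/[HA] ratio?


[A-]/[HA] = 10^(pH - pKa)
= 10^(9.6 - 8.2)
= 25.1189

25.1189


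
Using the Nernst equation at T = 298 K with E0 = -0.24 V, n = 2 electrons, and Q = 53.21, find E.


E = E0 - (RT/nF) * ln(Q)
E = -0.24 - (8.314 * 298 / (2 * 96485)) * ln(53.21)
E = -0.291 V

-0.291 V


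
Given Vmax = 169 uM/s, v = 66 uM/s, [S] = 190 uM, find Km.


Km = [S] * (Vmax - v) / v
Km = 190 * (169 - 66) / 66
Km = 296.5152 uM

296.5152 uM


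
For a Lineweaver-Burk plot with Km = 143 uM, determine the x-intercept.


x-intercept = -1/Km
= -1/143
= -0.007 1/uM

-0.007 1/uM


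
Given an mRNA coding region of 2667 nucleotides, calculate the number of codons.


codons = nucleotides / 3
codons = 2667 / 3 = 889

889


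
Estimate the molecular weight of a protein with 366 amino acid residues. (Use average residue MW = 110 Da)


MW = n_residues * 110 Da
MW = 366 * 110
MW = 40260 Da

40260 Da


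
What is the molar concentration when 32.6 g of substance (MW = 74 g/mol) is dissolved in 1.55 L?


C = (mass / MW) / volume
C = (32.6 / 74) / 1.55
C = 0.2842 M

0.2842 M


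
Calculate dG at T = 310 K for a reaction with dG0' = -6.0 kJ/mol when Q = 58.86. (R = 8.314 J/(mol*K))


dG = dG0' + RT * ln(Q) / 1000
dG = -6.0 + 8.314 * 310 * ln(58.86) / 1000
dG = 4.5031 kJ/mol

4.5031 kJ/mol


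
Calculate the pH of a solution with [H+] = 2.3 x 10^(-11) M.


pH = -log10([H+])
pH = -log10(2.3 x 10^(-11))
pH = 10.6383

10.6383


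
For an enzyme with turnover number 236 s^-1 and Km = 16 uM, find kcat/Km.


Catalytic efficiency = kcat / Km
= 236 / 16
= 14.75 uM^-1*s^-1

14.75 uM^-1*s^-1


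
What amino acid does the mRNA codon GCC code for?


Standard genetic code lookup.
Codon GCC -> Ala

Ala


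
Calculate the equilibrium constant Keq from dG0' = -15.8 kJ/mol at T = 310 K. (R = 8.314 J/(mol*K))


Keq = exp(-dG0 * 1000 / (R * T))
Keq = exp(-(-15.8) * 1000 / (8.314 * 310))
Keq = 459.5977

459.5977


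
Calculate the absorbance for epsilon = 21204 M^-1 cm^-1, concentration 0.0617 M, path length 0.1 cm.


A = epsilon * c * l
A = 21204 * 0.0617 * 0.1
A = 130.8287

130.8287


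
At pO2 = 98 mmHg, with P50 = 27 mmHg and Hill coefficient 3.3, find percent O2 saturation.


Y = pO2^n / (P50^n + pO2^n)
Y = 98^3.3 / (27^3.3 + 98^3.3)
Y = 98.6%

98.6%
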